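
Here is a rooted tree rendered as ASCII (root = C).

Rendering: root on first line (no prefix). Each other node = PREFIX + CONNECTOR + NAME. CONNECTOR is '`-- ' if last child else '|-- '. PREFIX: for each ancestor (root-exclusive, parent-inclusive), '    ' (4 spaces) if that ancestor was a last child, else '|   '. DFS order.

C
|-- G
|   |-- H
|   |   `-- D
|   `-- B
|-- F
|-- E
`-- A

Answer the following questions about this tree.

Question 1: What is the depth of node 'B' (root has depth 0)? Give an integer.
Answer: 2

Derivation:
Path from root to B: C -> G -> B
Depth = number of edges = 2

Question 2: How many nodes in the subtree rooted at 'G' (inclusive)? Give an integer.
Answer: 4

Derivation:
Subtree rooted at G contains: B, D, G, H
Count = 4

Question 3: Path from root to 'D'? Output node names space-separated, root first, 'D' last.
Answer: C G H D

Derivation:
Walk down from root: C -> G -> H -> D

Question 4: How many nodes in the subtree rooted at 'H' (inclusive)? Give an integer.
Answer: 2

Derivation:
Subtree rooted at H contains: D, H
Count = 2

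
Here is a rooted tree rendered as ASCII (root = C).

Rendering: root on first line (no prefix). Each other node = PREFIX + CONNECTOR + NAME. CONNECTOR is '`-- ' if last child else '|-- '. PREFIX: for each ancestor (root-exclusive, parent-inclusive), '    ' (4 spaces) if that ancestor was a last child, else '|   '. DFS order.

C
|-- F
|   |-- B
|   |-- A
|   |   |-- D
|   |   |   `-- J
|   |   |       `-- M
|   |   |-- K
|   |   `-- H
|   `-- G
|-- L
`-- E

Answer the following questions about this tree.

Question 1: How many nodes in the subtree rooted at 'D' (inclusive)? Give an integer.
Answer: 3

Derivation:
Subtree rooted at D contains: D, J, M
Count = 3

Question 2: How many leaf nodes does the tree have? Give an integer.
Leaves (nodes with no children): B, E, G, H, K, L, M

Answer: 7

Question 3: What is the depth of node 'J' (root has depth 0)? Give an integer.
Path from root to J: C -> F -> A -> D -> J
Depth = number of edges = 4

Answer: 4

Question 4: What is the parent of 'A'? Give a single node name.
Answer: F

Derivation:
Scan adjacency: A appears as child of F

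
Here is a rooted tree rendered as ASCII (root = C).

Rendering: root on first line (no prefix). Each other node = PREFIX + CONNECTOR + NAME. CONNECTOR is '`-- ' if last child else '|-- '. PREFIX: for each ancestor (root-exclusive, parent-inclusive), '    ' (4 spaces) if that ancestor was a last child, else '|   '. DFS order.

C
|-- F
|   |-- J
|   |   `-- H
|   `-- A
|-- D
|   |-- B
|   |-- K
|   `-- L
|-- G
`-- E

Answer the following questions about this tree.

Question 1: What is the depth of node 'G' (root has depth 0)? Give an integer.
Path from root to G: C -> G
Depth = number of edges = 1

Answer: 1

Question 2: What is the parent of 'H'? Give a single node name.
Answer: J

Derivation:
Scan adjacency: H appears as child of J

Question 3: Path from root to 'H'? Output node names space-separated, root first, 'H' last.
Walk down from root: C -> F -> J -> H

Answer: C F J H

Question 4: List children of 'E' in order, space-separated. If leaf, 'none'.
Node E's children (from adjacency): (leaf)

Answer: none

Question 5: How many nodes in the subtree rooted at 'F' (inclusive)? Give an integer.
Answer: 4

Derivation:
Subtree rooted at F contains: A, F, H, J
Count = 4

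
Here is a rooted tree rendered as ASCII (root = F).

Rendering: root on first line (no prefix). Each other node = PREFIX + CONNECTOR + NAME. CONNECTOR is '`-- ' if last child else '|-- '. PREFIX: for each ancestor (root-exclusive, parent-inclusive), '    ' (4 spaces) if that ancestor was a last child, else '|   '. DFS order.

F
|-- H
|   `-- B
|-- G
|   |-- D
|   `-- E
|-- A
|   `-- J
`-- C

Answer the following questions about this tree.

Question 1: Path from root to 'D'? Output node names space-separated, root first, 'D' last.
Answer: F G D

Derivation:
Walk down from root: F -> G -> D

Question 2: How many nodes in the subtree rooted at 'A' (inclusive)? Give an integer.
Answer: 2

Derivation:
Subtree rooted at A contains: A, J
Count = 2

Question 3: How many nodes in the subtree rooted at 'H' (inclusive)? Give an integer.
Answer: 2

Derivation:
Subtree rooted at H contains: B, H
Count = 2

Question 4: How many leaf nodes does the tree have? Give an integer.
Leaves (nodes with no children): B, C, D, E, J

Answer: 5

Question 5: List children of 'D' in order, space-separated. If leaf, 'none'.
Node D's children (from adjacency): (leaf)

Answer: none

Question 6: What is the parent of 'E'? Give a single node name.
Answer: G

Derivation:
Scan adjacency: E appears as child of G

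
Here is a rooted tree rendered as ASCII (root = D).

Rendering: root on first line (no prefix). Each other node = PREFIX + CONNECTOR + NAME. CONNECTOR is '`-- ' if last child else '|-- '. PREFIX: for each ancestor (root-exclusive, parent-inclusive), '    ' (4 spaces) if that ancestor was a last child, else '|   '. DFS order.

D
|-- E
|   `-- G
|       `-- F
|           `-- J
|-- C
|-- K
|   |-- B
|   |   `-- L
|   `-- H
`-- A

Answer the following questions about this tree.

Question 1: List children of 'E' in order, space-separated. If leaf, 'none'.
Node E's children (from adjacency): G

Answer: G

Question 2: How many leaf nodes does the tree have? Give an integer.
Leaves (nodes with no children): A, C, H, J, L

Answer: 5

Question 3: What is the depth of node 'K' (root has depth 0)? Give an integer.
Answer: 1

Derivation:
Path from root to K: D -> K
Depth = number of edges = 1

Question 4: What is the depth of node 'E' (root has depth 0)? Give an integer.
Path from root to E: D -> E
Depth = number of edges = 1

Answer: 1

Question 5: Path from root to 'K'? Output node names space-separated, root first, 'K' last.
Walk down from root: D -> K

Answer: D K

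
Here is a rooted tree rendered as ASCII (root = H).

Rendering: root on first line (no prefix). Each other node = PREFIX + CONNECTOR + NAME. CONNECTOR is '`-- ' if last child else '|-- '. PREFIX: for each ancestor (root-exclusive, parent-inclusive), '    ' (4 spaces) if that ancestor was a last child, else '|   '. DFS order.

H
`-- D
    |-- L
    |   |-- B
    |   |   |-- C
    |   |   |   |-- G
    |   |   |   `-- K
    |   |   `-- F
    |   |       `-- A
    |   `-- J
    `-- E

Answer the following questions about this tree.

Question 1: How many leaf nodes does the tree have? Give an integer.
Leaves (nodes with no children): A, E, G, J, K

Answer: 5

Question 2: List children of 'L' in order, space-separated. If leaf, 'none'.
Node L's children (from adjacency): B, J

Answer: B J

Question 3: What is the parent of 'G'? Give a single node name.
Scan adjacency: G appears as child of C

Answer: C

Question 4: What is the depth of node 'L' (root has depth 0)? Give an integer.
Path from root to L: H -> D -> L
Depth = number of edges = 2

Answer: 2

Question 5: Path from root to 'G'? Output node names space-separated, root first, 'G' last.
Walk down from root: H -> D -> L -> B -> C -> G

Answer: H D L B C G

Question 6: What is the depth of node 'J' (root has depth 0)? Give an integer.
Path from root to J: H -> D -> L -> J
Depth = number of edges = 3

Answer: 3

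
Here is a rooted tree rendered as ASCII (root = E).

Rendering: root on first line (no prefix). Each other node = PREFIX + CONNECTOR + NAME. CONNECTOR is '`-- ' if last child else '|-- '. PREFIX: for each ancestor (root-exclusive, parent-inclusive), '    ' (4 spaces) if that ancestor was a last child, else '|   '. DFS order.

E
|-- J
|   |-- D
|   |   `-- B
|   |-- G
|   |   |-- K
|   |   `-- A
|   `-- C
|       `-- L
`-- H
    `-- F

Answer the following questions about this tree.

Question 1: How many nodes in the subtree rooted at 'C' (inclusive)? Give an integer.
Answer: 2

Derivation:
Subtree rooted at C contains: C, L
Count = 2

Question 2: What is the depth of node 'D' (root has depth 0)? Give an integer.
Answer: 2

Derivation:
Path from root to D: E -> J -> D
Depth = number of edges = 2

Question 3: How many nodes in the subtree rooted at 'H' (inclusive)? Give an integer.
Answer: 2

Derivation:
Subtree rooted at H contains: F, H
Count = 2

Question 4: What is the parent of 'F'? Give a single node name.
Scan adjacency: F appears as child of H

Answer: H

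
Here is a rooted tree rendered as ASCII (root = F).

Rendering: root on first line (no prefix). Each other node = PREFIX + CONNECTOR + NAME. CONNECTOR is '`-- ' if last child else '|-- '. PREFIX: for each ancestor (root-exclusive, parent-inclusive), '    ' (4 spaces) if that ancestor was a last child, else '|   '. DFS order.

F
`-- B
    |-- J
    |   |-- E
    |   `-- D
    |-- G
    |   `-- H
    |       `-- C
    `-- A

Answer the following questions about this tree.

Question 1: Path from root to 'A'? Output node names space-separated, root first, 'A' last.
Walk down from root: F -> B -> A

Answer: F B A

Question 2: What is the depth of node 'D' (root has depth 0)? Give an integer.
Answer: 3

Derivation:
Path from root to D: F -> B -> J -> D
Depth = number of edges = 3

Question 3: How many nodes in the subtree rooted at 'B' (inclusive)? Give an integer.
Answer: 8

Derivation:
Subtree rooted at B contains: A, B, C, D, E, G, H, J
Count = 8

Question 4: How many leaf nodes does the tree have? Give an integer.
Answer: 4

Derivation:
Leaves (nodes with no children): A, C, D, E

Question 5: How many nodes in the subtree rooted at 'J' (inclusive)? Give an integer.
Subtree rooted at J contains: D, E, J
Count = 3

Answer: 3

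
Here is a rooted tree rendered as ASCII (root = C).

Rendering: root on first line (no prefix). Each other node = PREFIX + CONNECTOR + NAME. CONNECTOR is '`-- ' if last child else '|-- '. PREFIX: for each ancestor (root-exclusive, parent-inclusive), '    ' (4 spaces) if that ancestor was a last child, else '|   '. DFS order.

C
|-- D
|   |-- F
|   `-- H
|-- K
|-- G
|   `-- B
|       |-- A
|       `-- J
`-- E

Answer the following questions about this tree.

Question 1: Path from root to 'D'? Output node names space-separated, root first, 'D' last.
Walk down from root: C -> D

Answer: C D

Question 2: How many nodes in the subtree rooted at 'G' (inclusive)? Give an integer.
Answer: 4

Derivation:
Subtree rooted at G contains: A, B, G, J
Count = 4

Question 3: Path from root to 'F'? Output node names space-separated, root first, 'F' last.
Walk down from root: C -> D -> F

Answer: C D F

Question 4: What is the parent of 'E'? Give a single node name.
Answer: C

Derivation:
Scan adjacency: E appears as child of C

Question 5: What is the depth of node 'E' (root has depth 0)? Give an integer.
Answer: 1

Derivation:
Path from root to E: C -> E
Depth = number of edges = 1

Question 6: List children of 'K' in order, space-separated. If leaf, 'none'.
Answer: none

Derivation:
Node K's children (from adjacency): (leaf)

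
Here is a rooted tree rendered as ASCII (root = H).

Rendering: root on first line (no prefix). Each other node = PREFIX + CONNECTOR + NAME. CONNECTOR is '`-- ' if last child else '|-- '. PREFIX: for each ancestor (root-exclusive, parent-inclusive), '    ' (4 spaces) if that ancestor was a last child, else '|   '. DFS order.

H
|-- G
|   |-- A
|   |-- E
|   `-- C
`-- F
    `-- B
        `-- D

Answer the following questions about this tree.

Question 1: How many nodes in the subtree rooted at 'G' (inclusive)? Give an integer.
Answer: 4

Derivation:
Subtree rooted at G contains: A, C, E, G
Count = 4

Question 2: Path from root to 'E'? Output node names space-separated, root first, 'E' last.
Answer: H G E

Derivation:
Walk down from root: H -> G -> E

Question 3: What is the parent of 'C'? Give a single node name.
Scan adjacency: C appears as child of G

Answer: G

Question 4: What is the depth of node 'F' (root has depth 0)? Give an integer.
Path from root to F: H -> F
Depth = number of edges = 1

Answer: 1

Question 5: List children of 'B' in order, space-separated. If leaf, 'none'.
Answer: D

Derivation:
Node B's children (from adjacency): D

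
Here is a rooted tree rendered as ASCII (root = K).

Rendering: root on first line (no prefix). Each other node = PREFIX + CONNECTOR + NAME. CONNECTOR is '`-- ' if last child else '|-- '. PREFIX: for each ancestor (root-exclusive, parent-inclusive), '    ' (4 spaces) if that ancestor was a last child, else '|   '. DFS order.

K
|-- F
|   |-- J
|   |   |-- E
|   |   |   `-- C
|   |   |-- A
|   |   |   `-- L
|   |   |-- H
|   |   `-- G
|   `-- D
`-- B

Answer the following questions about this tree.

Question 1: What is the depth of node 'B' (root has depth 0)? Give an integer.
Answer: 1

Derivation:
Path from root to B: K -> B
Depth = number of edges = 1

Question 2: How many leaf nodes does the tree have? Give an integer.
Answer: 6

Derivation:
Leaves (nodes with no children): B, C, D, G, H, L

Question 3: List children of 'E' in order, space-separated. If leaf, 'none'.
Node E's children (from adjacency): C

Answer: C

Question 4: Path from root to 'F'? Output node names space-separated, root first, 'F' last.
Walk down from root: K -> F

Answer: K F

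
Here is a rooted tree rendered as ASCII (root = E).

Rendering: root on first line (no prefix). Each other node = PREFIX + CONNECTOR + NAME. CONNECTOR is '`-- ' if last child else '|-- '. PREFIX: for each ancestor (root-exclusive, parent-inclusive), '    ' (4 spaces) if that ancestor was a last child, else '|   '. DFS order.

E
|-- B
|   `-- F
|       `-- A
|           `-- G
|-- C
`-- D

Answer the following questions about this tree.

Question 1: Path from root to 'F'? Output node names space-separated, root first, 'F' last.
Answer: E B F

Derivation:
Walk down from root: E -> B -> F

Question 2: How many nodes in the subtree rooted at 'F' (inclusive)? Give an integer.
Subtree rooted at F contains: A, F, G
Count = 3

Answer: 3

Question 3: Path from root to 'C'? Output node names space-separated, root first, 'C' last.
Walk down from root: E -> C

Answer: E C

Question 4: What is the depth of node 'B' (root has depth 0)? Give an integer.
Answer: 1

Derivation:
Path from root to B: E -> B
Depth = number of edges = 1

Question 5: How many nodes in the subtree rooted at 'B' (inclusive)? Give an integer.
Subtree rooted at B contains: A, B, F, G
Count = 4

Answer: 4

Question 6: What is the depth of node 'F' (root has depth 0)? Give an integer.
Answer: 2

Derivation:
Path from root to F: E -> B -> F
Depth = number of edges = 2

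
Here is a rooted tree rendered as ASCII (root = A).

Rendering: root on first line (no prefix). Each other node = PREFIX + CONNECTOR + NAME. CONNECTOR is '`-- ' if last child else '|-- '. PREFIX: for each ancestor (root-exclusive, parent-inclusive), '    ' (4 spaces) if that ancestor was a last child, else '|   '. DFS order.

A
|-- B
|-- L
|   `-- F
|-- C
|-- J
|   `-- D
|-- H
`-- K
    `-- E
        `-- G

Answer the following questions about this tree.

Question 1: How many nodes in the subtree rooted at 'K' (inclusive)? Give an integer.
Answer: 3

Derivation:
Subtree rooted at K contains: E, G, K
Count = 3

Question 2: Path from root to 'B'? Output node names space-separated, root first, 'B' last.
Answer: A B

Derivation:
Walk down from root: A -> B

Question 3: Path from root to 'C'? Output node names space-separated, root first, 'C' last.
Walk down from root: A -> C

Answer: A C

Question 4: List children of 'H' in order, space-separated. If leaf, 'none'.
Node H's children (from adjacency): (leaf)

Answer: none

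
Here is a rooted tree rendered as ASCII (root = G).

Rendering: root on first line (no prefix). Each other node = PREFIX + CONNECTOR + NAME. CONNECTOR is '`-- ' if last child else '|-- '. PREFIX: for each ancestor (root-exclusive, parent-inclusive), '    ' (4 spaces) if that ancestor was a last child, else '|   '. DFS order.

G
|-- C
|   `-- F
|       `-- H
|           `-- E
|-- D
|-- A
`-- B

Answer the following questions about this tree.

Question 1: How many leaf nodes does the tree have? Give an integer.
Answer: 4

Derivation:
Leaves (nodes with no children): A, B, D, E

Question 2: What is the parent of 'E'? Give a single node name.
Scan adjacency: E appears as child of H

Answer: H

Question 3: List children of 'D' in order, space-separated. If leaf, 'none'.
Node D's children (from adjacency): (leaf)

Answer: none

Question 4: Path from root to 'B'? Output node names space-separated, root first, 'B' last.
Answer: G B

Derivation:
Walk down from root: G -> B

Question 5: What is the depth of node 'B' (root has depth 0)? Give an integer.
Path from root to B: G -> B
Depth = number of edges = 1

Answer: 1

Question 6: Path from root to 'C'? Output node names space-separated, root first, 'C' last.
Answer: G C

Derivation:
Walk down from root: G -> C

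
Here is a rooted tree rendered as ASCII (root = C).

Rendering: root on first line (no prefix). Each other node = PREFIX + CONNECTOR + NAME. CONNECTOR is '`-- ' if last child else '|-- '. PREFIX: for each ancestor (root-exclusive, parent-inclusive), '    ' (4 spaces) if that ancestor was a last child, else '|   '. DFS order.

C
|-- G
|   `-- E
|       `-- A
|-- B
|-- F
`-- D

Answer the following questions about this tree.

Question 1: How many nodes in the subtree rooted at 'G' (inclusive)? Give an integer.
Answer: 3

Derivation:
Subtree rooted at G contains: A, E, G
Count = 3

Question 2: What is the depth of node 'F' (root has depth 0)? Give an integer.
Path from root to F: C -> F
Depth = number of edges = 1

Answer: 1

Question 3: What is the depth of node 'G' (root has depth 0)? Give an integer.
Answer: 1

Derivation:
Path from root to G: C -> G
Depth = number of edges = 1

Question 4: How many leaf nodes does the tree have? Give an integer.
Leaves (nodes with no children): A, B, D, F

Answer: 4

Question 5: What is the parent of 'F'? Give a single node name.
Answer: C

Derivation:
Scan adjacency: F appears as child of C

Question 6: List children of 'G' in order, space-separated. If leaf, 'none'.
Answer: E

Derivation:
Node G's children (from adjacency): E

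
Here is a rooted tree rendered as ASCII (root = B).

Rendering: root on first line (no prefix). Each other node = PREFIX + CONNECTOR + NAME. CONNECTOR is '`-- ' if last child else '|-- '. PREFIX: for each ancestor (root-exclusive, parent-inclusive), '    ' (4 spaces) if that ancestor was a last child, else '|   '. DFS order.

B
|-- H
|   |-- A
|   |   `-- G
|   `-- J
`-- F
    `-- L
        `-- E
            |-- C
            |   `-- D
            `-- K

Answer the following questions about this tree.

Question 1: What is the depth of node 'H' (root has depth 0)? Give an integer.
Path from root to H: B -> H
Depth = number of edges = 1

Answer: 1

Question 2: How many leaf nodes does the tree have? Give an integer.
Answer: 4

Derivation:
Leaves (nodes with no children): D, G, J, K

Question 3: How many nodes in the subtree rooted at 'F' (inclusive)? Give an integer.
Subtree rooted at F contains: C, D, E, F, K, L
Count = 6

Answer: 6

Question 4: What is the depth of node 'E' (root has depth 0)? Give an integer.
Answer: 3

Derivation:
Path from root to E: B -> F -> L -> E
Depth = number of edges = 3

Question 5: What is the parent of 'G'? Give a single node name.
Answer: A

Derivation:
Scan adjacency: G appears as child of A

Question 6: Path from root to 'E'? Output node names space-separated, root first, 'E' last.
Answer: B F L E

Derivation:
Walk down from root: B -> F -> L -> E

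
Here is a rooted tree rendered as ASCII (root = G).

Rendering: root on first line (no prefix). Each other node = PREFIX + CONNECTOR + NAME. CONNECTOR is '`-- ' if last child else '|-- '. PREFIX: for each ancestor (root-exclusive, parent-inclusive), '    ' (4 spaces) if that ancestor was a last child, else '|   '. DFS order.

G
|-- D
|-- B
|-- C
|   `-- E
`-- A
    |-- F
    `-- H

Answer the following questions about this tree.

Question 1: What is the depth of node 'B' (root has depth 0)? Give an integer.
Answer: 1

Derivation:
Path from root to B: G -> B
Depth = number of edges = 1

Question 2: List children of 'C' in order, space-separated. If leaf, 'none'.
Node C's children (from adjacency): E

Answer: E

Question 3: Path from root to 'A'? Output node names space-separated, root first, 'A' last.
Walk down from root: G -> A

Answer: G A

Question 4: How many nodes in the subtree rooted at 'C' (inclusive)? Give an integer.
Subtree rooted at C contains: C, E
Count = 2

Answer: 2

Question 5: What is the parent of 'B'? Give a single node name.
Answer: G

Derivation:
Scan adjacency: B appears as child of G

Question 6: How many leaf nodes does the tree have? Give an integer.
Answer: 5

Derivation:
Leaves (nodes with no children): B, D, E, F, H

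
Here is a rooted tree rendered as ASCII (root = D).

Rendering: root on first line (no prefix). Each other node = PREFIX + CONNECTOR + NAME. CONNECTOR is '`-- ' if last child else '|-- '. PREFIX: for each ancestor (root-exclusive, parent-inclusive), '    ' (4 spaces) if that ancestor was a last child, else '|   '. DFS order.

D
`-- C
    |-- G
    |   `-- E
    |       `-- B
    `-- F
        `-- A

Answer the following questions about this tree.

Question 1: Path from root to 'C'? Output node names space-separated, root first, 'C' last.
Answer: D C

Derivation:
Walk down from root: D -> C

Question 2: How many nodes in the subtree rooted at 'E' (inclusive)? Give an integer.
Subtree rooted at E contains: B, E
Count = 2

Answer: 2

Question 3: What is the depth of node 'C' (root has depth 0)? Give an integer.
Path from root to C: D -> C
Depth = number of edges = 1

Answer: 1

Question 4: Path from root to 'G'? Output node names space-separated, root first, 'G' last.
Answer: D C G

Derivation:
Walk down from root: D -> C -> G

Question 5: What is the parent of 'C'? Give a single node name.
Answer: D

Derivation:
Scan adjacency: C appears as child of D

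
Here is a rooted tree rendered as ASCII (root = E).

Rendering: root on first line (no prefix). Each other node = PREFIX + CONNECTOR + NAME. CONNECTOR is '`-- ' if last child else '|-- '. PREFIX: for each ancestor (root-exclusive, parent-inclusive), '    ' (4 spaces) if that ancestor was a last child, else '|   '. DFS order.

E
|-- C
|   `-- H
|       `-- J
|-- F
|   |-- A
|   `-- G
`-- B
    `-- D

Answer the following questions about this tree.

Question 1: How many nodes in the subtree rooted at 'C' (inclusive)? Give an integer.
Subtree rooted at C contains: C, H, J
Count = 3

Answer: 3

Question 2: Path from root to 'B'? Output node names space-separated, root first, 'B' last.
Walk down from root: E -> B

Answer: E B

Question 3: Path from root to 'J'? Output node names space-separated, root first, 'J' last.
Walk down from root: E -> C -> H -> J

Answer: E C H J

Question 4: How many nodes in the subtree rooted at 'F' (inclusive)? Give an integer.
Subtree rooted at F contains: A, F, G
Count = 3

Answer: 3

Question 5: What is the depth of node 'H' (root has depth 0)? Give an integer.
Answer: 2

Derivation:
Path from root to H: E -> C -> H
Depth = number of edges = 2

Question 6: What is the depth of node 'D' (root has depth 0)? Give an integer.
Answer: 2

Derivation:
Path from root to D: E -> B -> D
Depth = number of edges = 2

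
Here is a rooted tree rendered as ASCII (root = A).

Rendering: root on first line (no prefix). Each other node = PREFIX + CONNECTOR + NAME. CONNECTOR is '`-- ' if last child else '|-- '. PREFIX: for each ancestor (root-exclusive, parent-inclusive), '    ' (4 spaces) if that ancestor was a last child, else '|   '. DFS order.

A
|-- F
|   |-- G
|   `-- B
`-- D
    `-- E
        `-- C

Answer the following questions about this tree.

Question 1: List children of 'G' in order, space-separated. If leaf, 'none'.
Answer: none

Derivation:
Node G's children (from adjacency): (leaf)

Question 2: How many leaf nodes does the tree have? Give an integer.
Answer: 3

Derivation:
Leaves (nodes with no children): B, C, G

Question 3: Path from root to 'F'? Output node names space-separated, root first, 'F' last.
Walk down from root: A -> F

Answer: A F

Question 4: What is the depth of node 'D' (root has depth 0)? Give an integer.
Answer: 1

Derivation:
Path from root to D: A -> D
Depth = number of edges = 1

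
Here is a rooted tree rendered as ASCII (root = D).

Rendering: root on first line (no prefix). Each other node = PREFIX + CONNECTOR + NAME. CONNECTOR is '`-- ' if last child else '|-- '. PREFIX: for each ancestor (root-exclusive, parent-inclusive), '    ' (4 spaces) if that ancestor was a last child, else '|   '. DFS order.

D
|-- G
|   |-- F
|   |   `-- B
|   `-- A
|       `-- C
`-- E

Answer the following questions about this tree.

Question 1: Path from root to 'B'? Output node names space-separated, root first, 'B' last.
Answer: D G F B

Derivation:
Walk down from root: D -> G -> F -> B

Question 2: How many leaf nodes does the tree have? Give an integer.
Answer: 3

Derivation:
Leaves (nodes with no children): B, C, E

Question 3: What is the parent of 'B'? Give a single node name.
Scan adjacency: B appears as child of F

Answer: F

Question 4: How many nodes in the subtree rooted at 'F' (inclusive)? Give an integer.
Subtree rooted at F contains: B, F
Count = 2

Answer: 2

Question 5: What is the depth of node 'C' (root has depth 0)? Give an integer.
Path from root to C: D -> G -> A -> C
Depth = number of edges = 3

Answer: 3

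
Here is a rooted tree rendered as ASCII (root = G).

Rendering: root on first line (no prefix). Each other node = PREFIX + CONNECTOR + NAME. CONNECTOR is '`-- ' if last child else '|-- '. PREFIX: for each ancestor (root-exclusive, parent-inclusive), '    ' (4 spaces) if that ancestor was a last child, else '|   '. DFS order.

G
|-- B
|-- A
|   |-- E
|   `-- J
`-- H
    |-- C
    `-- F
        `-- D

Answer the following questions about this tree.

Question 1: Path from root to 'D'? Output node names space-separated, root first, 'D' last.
Walk down from root: G -> H -> F -> D

Answer: G H F D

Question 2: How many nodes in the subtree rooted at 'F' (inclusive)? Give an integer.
Answer: 2

Derivation:
Subtree rooted at F contains: D, F
Count = 2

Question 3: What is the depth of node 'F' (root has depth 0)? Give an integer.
Answer: 2

Derivation:
Path from root to F: G -> H -> F
Depth = number of edges = 2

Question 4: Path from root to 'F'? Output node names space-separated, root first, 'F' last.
Walk down from root: G -> H -> F

Answer: G H F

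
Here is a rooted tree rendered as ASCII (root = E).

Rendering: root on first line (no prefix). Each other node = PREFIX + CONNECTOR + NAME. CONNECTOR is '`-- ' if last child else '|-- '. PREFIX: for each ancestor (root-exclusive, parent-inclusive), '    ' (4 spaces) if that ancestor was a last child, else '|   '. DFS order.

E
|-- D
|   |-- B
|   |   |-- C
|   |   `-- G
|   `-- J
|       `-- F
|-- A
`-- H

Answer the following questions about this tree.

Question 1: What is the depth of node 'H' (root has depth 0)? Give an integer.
Path from root to H: E -> H
Depth = number of edges = 1

Answer: 1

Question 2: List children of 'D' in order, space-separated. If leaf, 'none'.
Answer: B J

Derivation:
Node D's children (from adjacency): B, J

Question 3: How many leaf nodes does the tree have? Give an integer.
Answer: 5

Derivation:
Leaves (nodes with no children): A, C, F, G, H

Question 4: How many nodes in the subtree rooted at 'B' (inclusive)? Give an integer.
Answer: 3

Derivation:
Subtree rooted at B contains: B, C, G
Count = 3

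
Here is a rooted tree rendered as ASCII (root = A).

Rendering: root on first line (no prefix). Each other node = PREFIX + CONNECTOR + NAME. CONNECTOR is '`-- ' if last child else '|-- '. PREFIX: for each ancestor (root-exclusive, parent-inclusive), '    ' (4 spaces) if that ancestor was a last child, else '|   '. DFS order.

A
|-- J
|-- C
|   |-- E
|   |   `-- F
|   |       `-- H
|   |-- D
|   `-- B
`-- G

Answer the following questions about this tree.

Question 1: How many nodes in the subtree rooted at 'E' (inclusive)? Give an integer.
Subtree rooted at E contains: E, F, H
Count = 3

Answer: 3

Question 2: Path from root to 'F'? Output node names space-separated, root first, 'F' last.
Walk down from root: A -> C -> E -> F

Answer: A C E F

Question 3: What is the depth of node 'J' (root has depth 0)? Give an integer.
Path from root to J: A -> J
Depth = number of edges = 1

Answer: 1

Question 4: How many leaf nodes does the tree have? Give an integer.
Answer: 5

Derivation:
Leaves (nodes with no children): B, D, G, H, J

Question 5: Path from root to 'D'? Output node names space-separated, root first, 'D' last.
Walk down from root: A -> C -> D

Answer: A C D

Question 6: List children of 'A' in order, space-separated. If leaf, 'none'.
Answer: J C G

Derivation:
Node A's children (from adjacency): J, C, G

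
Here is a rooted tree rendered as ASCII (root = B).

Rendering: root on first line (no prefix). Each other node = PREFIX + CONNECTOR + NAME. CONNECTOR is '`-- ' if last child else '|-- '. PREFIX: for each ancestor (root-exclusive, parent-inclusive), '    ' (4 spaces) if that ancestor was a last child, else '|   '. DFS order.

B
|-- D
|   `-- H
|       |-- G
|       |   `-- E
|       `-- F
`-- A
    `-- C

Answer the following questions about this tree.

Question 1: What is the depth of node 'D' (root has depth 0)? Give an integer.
Path from root to D: B -> D
Depth = number of edges = 1

Answer: 1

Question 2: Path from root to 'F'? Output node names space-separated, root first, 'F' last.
Walk down from root: B -> D -> H -> F

Answer: B D H F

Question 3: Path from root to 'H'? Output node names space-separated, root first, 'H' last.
Walk down from root: B -> D -> H

Answer: B D H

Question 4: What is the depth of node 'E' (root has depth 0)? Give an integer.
Path from root to E: B -> D -> H -> G -> E
Depth = number of edges = 4

Answer: 4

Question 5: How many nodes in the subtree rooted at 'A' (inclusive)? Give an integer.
Answer: 2

Derivation:
Subtree rooted at A contains: A, C
Count = 2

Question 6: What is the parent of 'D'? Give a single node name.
Scan adjacency: D appears as child of B

Answer: B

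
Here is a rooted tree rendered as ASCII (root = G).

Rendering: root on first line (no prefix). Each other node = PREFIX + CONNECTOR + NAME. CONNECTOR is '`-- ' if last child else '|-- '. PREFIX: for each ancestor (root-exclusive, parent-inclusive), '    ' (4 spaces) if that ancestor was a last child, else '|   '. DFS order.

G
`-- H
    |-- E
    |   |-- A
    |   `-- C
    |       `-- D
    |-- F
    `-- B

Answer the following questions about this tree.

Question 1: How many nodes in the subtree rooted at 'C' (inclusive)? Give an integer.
Subtree rooted at C contains: C, D
Count = 2

Answer: 2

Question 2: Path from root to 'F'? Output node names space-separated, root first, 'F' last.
Walk down from root: G -> H -> F

Answer: G H F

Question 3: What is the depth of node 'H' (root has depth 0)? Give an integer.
Path from root to H: G -> H
Depth = number of edges = 1

Answer: 1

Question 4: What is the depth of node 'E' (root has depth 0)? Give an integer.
Path from root to E: G -> H -> E
Depth = number of edges = 2

Answer: 2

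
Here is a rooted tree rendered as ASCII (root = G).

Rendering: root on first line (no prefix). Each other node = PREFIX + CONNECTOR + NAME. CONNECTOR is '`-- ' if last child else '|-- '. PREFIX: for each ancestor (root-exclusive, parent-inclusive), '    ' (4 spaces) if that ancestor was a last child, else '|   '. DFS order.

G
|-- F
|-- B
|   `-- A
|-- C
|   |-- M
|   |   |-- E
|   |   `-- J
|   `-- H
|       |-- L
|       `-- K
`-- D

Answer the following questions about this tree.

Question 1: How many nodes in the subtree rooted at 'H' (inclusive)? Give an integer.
Answer: 3

Derivation:
Subtree rooted at H contains: H, K, L
Count = 3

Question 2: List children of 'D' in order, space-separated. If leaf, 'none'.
Node D's children (from adjacency): (leaf)

Answer: none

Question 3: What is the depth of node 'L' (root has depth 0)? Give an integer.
Answer: 3

Derivation:
Path from root to L: G -> C -> H -> L
Depth = number of edges = 3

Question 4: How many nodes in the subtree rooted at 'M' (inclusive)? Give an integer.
Answer: 3

Derivation:
Subtree rooted at M contains: E, J, M
Count = 3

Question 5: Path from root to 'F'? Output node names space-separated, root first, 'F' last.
Walk down from root: G -> F

Answer: G F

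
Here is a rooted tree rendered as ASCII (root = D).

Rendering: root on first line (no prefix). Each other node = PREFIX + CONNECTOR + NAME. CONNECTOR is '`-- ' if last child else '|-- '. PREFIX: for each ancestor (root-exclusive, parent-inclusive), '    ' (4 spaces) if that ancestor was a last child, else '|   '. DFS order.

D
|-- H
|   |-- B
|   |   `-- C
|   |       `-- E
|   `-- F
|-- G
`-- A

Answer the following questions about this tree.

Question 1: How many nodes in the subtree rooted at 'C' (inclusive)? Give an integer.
Answer: 2

Derivation:
Subtree rooted at C contains: C, E
Count = 2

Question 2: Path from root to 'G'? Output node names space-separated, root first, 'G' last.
Answer: D G

Derivation:
Walk down from root: D -> G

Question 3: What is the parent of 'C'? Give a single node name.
Scan adjacency: C appears as child of B

Answer: B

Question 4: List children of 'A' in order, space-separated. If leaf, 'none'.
Answer: none

Derivation:
Node A's children (from adjacency): (leaf)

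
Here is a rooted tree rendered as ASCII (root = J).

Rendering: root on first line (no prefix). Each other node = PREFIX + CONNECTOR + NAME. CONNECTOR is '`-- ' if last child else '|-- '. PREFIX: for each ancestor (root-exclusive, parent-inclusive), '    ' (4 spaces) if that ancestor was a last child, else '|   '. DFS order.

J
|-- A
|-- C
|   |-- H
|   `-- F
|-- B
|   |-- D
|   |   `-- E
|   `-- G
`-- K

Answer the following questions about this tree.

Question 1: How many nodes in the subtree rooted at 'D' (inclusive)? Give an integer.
Answer: 2

Derivation:
Subtree rooted at D contains: D, E
Count = 2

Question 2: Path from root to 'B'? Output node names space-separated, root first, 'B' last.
Walk down from root: J -> B

Answer: J B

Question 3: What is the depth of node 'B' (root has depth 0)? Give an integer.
Answer: 1

Derivation:
Path from root to B: J -> B
Depth = number of edges = 1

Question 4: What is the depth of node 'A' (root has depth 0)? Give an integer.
Answer: 1

Derivation:
Path from root to A: J -> A
Depth = number of edges = 1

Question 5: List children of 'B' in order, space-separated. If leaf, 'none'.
Answer: D G

Derivation:
Node B's children (from adjacency): D, G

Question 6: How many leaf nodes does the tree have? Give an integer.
Leaves (nodes with no children): A, E, F, G, H, K

Answer: 6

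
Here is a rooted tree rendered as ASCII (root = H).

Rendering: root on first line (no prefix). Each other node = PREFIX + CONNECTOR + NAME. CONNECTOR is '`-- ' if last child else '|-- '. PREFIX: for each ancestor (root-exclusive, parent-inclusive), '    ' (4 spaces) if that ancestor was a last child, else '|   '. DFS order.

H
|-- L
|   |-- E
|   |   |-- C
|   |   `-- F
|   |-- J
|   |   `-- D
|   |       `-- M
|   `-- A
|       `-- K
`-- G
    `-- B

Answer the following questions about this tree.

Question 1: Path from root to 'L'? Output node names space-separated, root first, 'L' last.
Walk down from root: H -> L

Answer: H L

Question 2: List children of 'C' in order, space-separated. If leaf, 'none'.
Node C's children (from adjacency): (leaf)

Answer: none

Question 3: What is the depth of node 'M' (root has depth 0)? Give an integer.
Path from root to M: H -> L -> J -> D -> M
Depth = number of edges = 4

Answer: 4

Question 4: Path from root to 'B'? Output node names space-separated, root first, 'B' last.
Answer: H G B

Derivation:
Walk down from root: H -> G -> B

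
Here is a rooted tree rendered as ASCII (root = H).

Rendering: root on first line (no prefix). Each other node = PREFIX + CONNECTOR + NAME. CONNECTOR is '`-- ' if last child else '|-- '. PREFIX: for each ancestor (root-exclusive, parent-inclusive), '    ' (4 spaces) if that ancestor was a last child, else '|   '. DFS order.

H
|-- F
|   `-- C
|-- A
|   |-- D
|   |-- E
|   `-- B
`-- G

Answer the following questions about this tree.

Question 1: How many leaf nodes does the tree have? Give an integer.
Answer: 5

Derivation:
Leaves (nodes with no children): B, C, D, E, G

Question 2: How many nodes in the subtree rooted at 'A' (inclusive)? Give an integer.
Subtree rooted at A contains: A, B, D, E
Count = 4

Answer: 4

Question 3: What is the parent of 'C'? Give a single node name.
Scan adjacency: C appears as child of F

Answer: F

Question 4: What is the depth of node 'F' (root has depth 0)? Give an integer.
Path from root to F: H -> F
Depth = number of edges = 1

Answer: 1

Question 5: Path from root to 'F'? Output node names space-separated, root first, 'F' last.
Answer: H F

Derivation:
Walk down from root: H -> F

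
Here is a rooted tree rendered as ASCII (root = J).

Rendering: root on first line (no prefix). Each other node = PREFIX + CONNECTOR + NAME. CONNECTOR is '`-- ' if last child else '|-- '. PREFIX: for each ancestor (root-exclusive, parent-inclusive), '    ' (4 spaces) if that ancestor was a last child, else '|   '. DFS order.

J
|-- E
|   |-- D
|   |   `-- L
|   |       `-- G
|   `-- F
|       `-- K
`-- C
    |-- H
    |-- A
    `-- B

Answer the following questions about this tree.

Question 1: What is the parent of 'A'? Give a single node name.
Scan adjacency: A appears as child of C

Answer: C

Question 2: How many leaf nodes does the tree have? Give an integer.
Leaves (nodes with no children): A, B, G, H, K

Answer: 5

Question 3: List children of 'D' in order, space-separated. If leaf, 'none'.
Answer: L

Derivation:
Node D's children (from adjacency): L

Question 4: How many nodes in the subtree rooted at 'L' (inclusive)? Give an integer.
Subtree rooted at L contains: G, L
Count = 2

Answer: 2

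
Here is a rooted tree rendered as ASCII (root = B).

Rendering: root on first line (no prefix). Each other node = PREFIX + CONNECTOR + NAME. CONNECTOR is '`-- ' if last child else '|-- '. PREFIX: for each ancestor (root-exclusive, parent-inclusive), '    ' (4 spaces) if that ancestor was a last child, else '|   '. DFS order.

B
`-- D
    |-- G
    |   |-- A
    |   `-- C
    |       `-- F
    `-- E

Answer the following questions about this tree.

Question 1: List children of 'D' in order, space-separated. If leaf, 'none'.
Node D's children (from adjacency): G, E

Answer: G E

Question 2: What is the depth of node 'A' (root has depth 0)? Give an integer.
Answer: 3

Derivation:
Path from root to A: B -> D -> G -> A
Depth = number of edges = 3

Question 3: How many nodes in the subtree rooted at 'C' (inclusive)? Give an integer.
Subtree rooted at C contains: C, F
Count = 2

Answer: 2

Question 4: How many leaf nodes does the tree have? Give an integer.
Leaves (nodes with no children): A, E, F

Answer: 3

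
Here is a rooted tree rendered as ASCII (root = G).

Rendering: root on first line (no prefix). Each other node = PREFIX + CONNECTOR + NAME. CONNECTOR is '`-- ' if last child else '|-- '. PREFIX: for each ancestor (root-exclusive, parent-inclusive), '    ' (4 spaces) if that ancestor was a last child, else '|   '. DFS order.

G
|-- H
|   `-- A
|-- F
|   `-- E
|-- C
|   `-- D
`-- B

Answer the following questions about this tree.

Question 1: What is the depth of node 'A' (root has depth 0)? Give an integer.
Path from root to A: G -> H -> A
Depth = number of edges = 2

Answer: 2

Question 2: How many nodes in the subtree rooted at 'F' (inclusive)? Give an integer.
Answer: 2

Derivation:
Subtree rooted at F contains: E, F
Count = 2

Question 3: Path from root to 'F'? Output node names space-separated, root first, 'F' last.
Walk down from root: G -> F

Answer: G F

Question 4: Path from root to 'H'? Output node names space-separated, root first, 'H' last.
Walk down from root: G -> H

Answer: G H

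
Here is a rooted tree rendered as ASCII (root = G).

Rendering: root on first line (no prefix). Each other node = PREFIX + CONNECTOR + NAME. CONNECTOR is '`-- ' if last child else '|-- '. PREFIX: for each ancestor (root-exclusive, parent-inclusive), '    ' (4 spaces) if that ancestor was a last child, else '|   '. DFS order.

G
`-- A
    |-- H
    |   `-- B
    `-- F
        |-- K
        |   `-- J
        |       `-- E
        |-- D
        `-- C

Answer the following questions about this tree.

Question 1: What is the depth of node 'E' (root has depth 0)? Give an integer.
Answer: 5

Derivation:
Path from root to E: G -> A -> F -> K -> J -> E
Depth = number of edges = 5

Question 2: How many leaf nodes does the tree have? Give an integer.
Leaves (nodes with no children): B, C, D, E

Answer: 4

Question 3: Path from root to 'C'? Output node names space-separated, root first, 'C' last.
Answer: G A F C

Derivation:
Walk down from root: G -> A -> F -> C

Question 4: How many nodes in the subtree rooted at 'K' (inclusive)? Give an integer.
Answer: 3

Derivation:
Subtree rooted at K contains: E, J, K
Count = 3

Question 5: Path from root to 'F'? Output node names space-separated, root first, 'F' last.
Answer: G A F

Derivation:
Walk down from root: G -> A -> F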